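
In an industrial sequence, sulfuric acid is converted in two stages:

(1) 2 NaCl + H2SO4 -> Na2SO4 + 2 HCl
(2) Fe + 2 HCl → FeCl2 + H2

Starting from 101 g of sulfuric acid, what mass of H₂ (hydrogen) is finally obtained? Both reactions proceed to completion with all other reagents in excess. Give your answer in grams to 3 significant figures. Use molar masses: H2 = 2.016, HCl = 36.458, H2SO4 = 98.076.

n(H2SO4) = 101.0 / 98.076 = 1.030 mol.
Step 1 gives a 1:2 ratio of H2SO4 to HCl, so n(HCl) = 2.060 mol.
In step 2 the HCl:H2 ratio is 2:1, so n(H2) = 1.030 mol.
Mass of H2 = 1.030 × 2.016 = 2.076 g.

2.08 g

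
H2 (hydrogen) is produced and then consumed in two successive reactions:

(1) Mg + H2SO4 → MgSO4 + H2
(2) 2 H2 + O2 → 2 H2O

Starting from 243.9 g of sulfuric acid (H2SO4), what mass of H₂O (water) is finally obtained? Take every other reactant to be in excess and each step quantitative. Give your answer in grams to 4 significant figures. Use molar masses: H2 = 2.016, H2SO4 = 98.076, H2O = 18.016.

n(H2SO4) = 243.90 / 98.076 = 2.4868 mol.
Step 1 gives a 1:1 ratio of H2SO4 to H2, so n(H2) = 2.4868 mol.
In step 2 the H2:H2O ratio is 2:2, so n(H2O) = 2.4868 mol.
Mass of H2O = 2.4868 × 18.016 = 44.803 g.

44.80 g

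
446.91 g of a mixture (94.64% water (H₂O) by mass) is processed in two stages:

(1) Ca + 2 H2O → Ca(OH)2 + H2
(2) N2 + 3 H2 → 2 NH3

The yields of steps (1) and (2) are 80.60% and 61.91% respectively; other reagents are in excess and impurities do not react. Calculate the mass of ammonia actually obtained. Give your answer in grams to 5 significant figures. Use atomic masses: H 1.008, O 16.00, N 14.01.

Pure H2O = 446.91 × 0.9464 = 422.956 g.
M(H2O) = 2(1.008) + 16.00 = 18.016 g/mol.
M(NH3) = 14.01 + 3(1.008) = 17.034 g/mol.
n(H2O) = 422.956 / 18.016 = 23.4767 mol.
Step 1 (H2O:H2 = 2:1): theoretical n(H2) = 11.7383 mol; at 80.60% yield, n(H2) = 9.46110 mol.
Step 2 (H2:NH3 = 3:2): theoretical n(NH3) = 6.30740 mol, so theoretical mass = 6.30740 × 17.034 = 107.440 g.
At 61.91% yield, actual mass of NH3 = 107.440 × 0.6191 = 66.5162 g.

66.516 g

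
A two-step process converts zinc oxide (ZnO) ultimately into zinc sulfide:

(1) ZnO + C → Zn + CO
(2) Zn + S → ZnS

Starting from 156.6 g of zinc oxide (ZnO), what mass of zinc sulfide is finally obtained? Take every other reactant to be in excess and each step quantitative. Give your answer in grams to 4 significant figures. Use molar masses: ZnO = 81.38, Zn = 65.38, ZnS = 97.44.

187.5 g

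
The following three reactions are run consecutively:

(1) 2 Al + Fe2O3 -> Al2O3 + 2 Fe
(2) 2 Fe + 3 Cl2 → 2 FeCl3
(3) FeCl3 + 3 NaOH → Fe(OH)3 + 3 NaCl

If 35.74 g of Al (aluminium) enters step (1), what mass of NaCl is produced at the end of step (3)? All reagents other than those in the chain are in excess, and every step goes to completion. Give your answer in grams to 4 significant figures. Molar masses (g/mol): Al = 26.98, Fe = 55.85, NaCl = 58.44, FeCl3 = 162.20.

n(Al) = 35.74 / 26.98 = 1.3247 mol.
Reaction (1): Al→Fe ratio 2:2 ⇒ n(Fe) = 1.3247 mol.
Reaction (2): Fe→FeCl3 ratio 2:2 ⇒ n(FeCl3) = 1.3247 mol.
Reaction (3): FeCl3→NaCl ratio 1:3 ⇒ n(NaCl) = 3.9741 mol.
Mass of NaCl = 3.9741 × 58.44 = 232.24 g.

232.2 g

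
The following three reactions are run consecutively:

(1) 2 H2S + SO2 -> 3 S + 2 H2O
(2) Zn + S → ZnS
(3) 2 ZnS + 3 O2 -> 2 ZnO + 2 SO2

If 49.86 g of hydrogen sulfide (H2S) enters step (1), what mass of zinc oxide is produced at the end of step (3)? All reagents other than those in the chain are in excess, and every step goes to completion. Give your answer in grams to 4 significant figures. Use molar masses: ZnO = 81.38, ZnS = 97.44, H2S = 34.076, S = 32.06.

178.6 g

n(H2S) = 49.86 / 34.076 = 1.4632 mol.
Reaction (1): H2S→S ratio 2:3 ⇒ n(S) = 2.1948 mol.
Reaction (2): S→ZnS ratio 1:1 ⇒ n(ZnS) = 2.1948 mol.
Reaction (3): ZnS→ZnO ratio 2:2 ⇒ n(ZnO) = 2.1948 mol.
Mass of ZnO = 2.1948 × 81.38 = 178.61 g.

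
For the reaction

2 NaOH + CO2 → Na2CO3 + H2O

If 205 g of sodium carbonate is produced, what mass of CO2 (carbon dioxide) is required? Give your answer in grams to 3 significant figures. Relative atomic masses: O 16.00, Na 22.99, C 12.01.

85.1 g

M(Na2CO3) = 2(22.99) + 12.01 + 3(16.00) = 105.99 g/mol.
M(CO2) = 12.01 + 2(16.00) = 44.01 g/mol.
n(Na2CO3) = 205.0 g / 105.99 g/mol = 1.934 mol.
From the equation the Na2CO3:CO2 mole ratio is 1:1, so n(CO2) = 1.934 × 1/1 = 1.934 mol.
Mass of CO2 = 1.934 mol × 44.01 g/mol = 85.12 g.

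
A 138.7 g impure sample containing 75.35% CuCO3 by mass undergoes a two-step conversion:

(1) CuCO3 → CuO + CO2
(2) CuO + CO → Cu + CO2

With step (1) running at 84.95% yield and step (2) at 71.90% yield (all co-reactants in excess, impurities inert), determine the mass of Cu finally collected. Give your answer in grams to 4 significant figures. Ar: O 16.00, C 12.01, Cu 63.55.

32.83 g

Pure CuCO3 = 138.7 × 0.7535 = 104.51 g.
M(CuCO3) = 63.55 + 12.01 + 3(16.00) = 123.56 g/mol.
M(Cu) = 63.55 g/mol.
n(CuCO3) = 104.51 / 123.56 = 0.84583 mol.
Step 1 (CuCO3:CuO = 1:1): theoretical n(CuO) = 0.84583 mol; at 84.95% yield, n(CuO) = 0.71853 mol.
Step 2 (CuO:Cu = 1:1): theoretical n(Cu) = 0.71853 mol, so theoretical mass = 0.71853 × 63.55 = 45.663 g.
At 71.90% yield, actual mass of Cu = 45.663 × 0.7190 = 32.831 g.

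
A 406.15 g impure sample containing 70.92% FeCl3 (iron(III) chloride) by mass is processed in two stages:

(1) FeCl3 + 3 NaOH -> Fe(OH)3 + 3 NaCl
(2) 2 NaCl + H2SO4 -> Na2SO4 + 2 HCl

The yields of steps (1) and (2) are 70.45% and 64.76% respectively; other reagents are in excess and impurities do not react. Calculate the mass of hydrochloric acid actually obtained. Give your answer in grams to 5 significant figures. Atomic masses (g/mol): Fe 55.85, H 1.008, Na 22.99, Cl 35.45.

Pure FeCl3 = 406.15 × 0.7092 = 288.042 g.
M(FeCl3) = 55.85 + 3(35.45) = 162.20 g/mol.
M(HCl) = 1.008 + 35.45 = 36.458 g/mol.
n(FeCl3) = 288.042 / 162.20 = 1.77584 mol.
Step 1 (FeCl3:NaCl = 1:3): theoretical n(NaCl) = 5.32753 mol; at 70.45% yield, n(NaCl) = 3.75324 mol.
Step 2 (NaCl:HCl = 2:2): theoretical n(HCl) = 3.75324 mol, so theoretical mass = 3.75324 × 36.458 = 136.836 g.
At 64.76% yield, actual mass of HCl = 136.836 × 0.6476 = 88.6148 g.

88.615 g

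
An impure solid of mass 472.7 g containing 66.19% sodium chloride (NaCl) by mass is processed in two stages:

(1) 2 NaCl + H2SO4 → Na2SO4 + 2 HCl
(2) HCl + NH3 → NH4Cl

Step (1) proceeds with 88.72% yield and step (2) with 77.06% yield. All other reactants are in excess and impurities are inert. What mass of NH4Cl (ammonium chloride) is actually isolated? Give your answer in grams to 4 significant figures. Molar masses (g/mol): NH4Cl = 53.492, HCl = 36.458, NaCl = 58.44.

Pure NaCl = 472.7 × 0.6619 = 312.88 g.
n(NaCl) = 312.88 / 58.44 = 5.3539 mol.
Step 1 (NaCl:HCl = 2:2): theoretical n(HCl) = 5.3539 mol; at 88.72% yield, n(HCl) = 4.7500 mol.
Step 2 (HCl:NH4Cl = 1:1): theoretical n(NH4Cl) = 4.7500 mol, so theoretical mass = 4.7500 × 53.492 = 254.08 g.
At 77.06% yield, actual mass of NH4Cl = 254.08 × 0.7706 = 195.80 g.

195.8 g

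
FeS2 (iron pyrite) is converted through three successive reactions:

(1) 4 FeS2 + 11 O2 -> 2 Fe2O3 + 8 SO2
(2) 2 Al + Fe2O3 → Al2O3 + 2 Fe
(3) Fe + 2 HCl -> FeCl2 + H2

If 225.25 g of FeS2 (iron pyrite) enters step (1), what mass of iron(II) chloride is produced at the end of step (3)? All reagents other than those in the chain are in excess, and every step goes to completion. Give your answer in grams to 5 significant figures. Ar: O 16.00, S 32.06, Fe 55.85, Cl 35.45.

M(FeS2) = 55.85 + 2(32.06) = 119.97 g/mol.
M(FeCl2) = 55.85 + 2(35.45) = 126.75 g/mol.
n(FeS2) = 225.25 / 119.97 = 1.87755 mol.
Reaction (1): FeS2→Fe2O3 ratio 4:2 ⇒ n(Fe2O3) = 0.938776 mol.
Reaction (2): Fe2O3→Fe ratio 1:2 ⇒ n(Fe) = 1.87755 mol.
Reaction (3): Fe→FeCl2 ratio 1:1 ⇒ n(FeCl2) = 1.87755 mol.
Mass of FeCl2 = 1.87755 × 126.75 = 237.980 g.

237.98 g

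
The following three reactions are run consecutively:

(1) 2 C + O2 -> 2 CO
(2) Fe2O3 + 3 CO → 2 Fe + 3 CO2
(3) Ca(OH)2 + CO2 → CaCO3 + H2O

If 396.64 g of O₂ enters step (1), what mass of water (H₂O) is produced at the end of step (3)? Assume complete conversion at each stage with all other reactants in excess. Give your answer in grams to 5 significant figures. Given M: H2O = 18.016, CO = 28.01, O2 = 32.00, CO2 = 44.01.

446.62 g

n(O2) = 396.64 / 32.00 = 12.3950 mol.
Reaction (1): O2→CO ratio 1:2 ⇒ n(CO) = 24.7900 mol.
Reaction (2): CO→CO2 ratio 3:3 ⇒ n(CO2) = 24.7900 mol.
Reaction (3): CO2→H2O ratio 1:1 ⇒ n(H2O) = 24.7900 mol.
Mass of H2O = 24.7900 × 18.016 = 446.617 g.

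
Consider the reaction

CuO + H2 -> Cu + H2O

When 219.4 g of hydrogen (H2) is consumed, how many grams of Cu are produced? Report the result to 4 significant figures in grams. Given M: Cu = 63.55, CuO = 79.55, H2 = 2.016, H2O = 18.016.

n(H2) = 219.40 g / 2.016 g/mol = 108.83 mol.
From the equation the H2:Cu mole ratio is 1:1, so n(Cu) = 108.83 × 1/1 = 108.83 mol.
Mass of Cu = 108.83 mol × 63.55 g/mol = 6916.1 g.

6916 g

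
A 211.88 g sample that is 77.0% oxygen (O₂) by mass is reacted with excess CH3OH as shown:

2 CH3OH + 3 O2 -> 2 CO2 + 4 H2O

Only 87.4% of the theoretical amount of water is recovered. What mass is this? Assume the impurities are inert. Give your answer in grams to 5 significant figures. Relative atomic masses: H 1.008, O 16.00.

107.04 g

Pure O2 available = 211.88 g × 0.770 = 163.148 g.
M(O2) = 2(16.00) = 32.00 g/mol.
M(H2O) = 2(1.008) + 16.00 = 18.016 g/mol.
n(O2) = 163.148 g / 32.00 g/mol = 5.09836 mol.
From the equation the O2:H2O mole ratio is 3:4, so n(H2O) = 5.09836 × 4/3 = 6.79782 mol.
Mass of H2O = 6.79782 mol × 18.016 g/mol = 122.469 g.
Actual mass collected = 122.469 g × 0.874 = 107.038 g.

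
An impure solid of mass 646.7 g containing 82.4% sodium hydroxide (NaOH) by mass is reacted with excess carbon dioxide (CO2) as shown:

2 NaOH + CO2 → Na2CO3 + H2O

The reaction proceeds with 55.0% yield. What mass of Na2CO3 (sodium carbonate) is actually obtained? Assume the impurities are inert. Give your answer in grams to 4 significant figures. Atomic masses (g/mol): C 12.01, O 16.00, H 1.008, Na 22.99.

388.3 g

Pure NaOH available = 646.7 g × 0.824 = 532.88 g.
M(NaOH) = 22.99 + 16.00 + 1.008 = 39.998 g/mol.
M(Na2CO3) = 2(22.99) + 12.01 + 3(16.00) = 105.99 g/mol.
n(NaOH) = 532.88 g / 39.998 g/mol = 13.323 mol.
From the equation the NaOH:Na2CO3 mole ratio is 2:1, so n(Na2CO3) = 13.323 × 1/2 = 6.6613 mol.
Mass of Na2CO3 = 6.6613 mol × 105.99 g/mol = 706.04 g.
Actual mass collected = 706.04 g × 0.550 = 388.32 g.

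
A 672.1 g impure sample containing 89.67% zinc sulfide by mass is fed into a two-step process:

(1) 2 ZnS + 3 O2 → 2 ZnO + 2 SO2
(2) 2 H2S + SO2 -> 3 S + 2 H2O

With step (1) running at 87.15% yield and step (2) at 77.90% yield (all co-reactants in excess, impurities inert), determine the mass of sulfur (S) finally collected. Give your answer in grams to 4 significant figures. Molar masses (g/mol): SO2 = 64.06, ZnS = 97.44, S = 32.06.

403.9 g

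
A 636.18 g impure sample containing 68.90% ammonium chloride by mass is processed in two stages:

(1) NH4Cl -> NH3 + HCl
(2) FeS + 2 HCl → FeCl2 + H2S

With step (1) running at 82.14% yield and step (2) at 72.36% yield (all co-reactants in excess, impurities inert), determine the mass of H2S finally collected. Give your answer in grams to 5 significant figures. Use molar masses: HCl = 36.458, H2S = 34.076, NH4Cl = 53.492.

82.982 g

Pure NH4Cl = 636.18 × 0.6890 = 438.328 g.
n(NH4Cl) = 438.328 / 53.492 = 8.19427 mol.
Step 1 (NH4Cl:HCl = 1:1): theoretical n(HCl) = 8.19427 mol; at 82.14% yield, n(HCl) = 6.73078 mol.
Step 2 (HCl:H2S = 2:1): theoretical n(H2S) = 3.36539 mol, so theoretical mass = 3.36539 × 34.076 = 114.679 g.
At 72.36% yield, actual mass of H2S = 114.679 × 0.7236 = 82.9817 g.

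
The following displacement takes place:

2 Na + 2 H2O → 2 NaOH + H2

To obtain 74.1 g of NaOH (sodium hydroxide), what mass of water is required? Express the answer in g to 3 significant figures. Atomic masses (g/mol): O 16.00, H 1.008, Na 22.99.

33.4 g

M(NaOH) = 22.99 + 16.00 + 1.008 = 39.998 g/mol.
M(H2O) = 2(1.008) + 16.00 = 18.016 g/mol.
n(NaOH) = 74.10 g / 39.998 g/mol = 1.853 mol.
From the equation the NaOH:H2O mole ratio is 2:2, so n(H2O) = 1.853 × 2/2 = 1.853 mol.
Mass of H2O = 1.853 mol × 18.016 g/mol = 33.38 g.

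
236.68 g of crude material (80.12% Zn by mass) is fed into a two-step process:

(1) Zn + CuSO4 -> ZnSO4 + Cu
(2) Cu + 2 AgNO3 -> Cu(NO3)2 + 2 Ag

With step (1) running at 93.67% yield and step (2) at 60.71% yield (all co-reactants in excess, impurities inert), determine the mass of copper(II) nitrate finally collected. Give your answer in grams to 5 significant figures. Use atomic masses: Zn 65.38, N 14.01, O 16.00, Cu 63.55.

309.37 g

Pure Zn = 236.68 × 0.8012 = 189.628 g.
M(Zn) = 65.38 g/mol.
M(Cu(NO3)2) = 63.55 + 2(14.01) + 6(16.00) = 187.57 g/mol.
n(Zn) = 189.628 / 65.38 = 2.90040 mol.
Step 1 (Zn:Cu = 1:1): theoretical n(Cu) = 2.90040 mol; at 93.67% yield, n(Cu) = 2.71680 mol.
Step 2 (Cu:Cu(NO3)2 = 1:1): theoretical n(Cu(NO3)2) = 2.71680 mol, so theoretical mass = 2.71680 × 187.57 = 509.591 g.
At 60.71% yield, actual mass of Cu(NO3)2 = 509.591 × 0.6071 = 309.373 g.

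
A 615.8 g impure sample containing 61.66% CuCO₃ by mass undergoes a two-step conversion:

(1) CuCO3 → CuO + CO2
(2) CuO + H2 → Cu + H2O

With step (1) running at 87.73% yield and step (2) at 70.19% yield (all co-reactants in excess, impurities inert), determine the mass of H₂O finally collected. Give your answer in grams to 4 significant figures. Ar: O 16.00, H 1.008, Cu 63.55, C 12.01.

Pure CuCO3 = 615.8 × 0.6166 = 379.70 g.
M(CuCO3) = 63.55 + 12.01 + 3(16.00) = 123.56 g/mol.
M(H2O) = 2(1.008) + 16.00 = 18.016 g/mol.
n(CuCO3) = 379.70 / 123.56 = 3.0730 mol.
Step 1 (CuCO3:CuO = 1:1): theoretical n(CuO) = 3.0730 mol; at 87.73% yield, n(CuO) = 2.6960 mol.
Step 2 (CuO:H2O = 1:1): theoretical n(H2O) = 2.6960 mol, so theoretical mass = 2.6960 × 18.016 = 48.570 g.
At 70.19% yield, actual mass of H2O = 48.570 × 0.7019 = 34.092 g.

34.09 g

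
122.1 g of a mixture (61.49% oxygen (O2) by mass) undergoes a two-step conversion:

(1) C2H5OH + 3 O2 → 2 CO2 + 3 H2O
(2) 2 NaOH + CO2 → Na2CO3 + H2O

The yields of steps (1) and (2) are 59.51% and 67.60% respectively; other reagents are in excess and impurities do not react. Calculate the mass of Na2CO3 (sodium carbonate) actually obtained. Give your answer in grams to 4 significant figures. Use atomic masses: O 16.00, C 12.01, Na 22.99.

66.69 g

Pure O2 = 122.1 × 0.6149 = 75.079 g.
M(O2) = 2(16.00) = 32.00 g/mol.
M(Na2CO3) = 2(22.99) + 12.01 + 3(16.00) = 105.99 g/mol.
n(O2) = 75.079 / 32.00 = 2.3462 mol.
Step 1 (O2:CO2 = 3:2): theoretical n(CO2) = 1.5642 mol; at 59.51% yield, n(CO2) = 0.93083 mol.
Step 2 (CO2:Na2CO3 = 1:1): theoretical n(Na2CO3) = 0.93083 mol, so theoretical mass = 0.93083 × 105.99 = 98.658 g.
At 67.60% yield, actual mass of Na2CO3 = 98.658 × 0.6760 = 66.693 g.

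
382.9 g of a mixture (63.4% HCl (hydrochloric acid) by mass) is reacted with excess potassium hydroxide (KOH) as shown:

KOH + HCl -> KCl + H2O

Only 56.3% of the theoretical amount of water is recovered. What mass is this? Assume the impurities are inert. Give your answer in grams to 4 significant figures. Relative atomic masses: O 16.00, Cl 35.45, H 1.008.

67.54 g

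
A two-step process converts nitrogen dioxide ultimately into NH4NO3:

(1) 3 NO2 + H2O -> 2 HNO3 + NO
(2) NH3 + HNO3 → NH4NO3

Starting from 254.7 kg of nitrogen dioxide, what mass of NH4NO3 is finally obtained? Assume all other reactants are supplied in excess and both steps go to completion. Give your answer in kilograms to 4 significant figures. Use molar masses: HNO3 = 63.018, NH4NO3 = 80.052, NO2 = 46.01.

295.4 kg

254.7 kg = 254700 g.
n(NO2) = 254700 / 46.01 = 5535.8 mol.
Step 1 gives a 3:2 ratio of NO2 to HNO3, so n(HNO3) = 3690.5 mol.
In step 2 the HNO3:NH4NO3 ratio is 1:1, so n(NH4NO3) = 3690.5 mol.
Mass of NH4NO3 = 3690.5 × 80.052 = 295430 g = 295.4 kg.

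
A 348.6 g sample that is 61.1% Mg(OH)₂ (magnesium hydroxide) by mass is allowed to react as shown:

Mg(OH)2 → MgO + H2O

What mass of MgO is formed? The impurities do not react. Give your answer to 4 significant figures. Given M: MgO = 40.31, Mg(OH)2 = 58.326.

147.2 g

Mass of pure Mg(OH)2 = 348.6 g × 0.611 = 212.99 g.
n(Mg(OH)2) = 212.99 g / 58.326 g/mol = 3.6518 mol.
From the equation the Mg(OH)2:MgO mole ratio is 1:1, so n(MgO) = 3.6518 × 1/1 = 3.6518 mol.
Mass of MgO = 3.6518 mol × 40.31 g/mol = 147.20 g.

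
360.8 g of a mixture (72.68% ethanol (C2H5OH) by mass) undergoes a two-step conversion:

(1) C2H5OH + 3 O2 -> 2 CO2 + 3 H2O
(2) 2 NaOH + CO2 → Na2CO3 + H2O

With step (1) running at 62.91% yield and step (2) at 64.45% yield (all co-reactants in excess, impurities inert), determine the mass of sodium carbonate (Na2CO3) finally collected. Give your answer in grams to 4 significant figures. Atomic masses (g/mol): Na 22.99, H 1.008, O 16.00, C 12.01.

Pure C2H5OH = 360.8 × 0.7268 = 262.23 g.
M(C2H5OH) = 2(12.01) + 6(1.008) + 16.00 = 46.068 g/mol.
M(Na2CO3) = 2(22.99) + 12.01 + 3(16.00) = 105.99 g/mol.
n(C2H5OH) = 262.23 / 46.068 = 5.6922 mol.
Step 1 (C2H5OH:CO2 = 1:2): theoretical n(CO2) = 11.384 mol; at 62.91% yield, n(CO2) = 7.1620 mol.
Step 2 (CO2:Na2CO3 = 1:1): theoretical n(Na2CO3) = 7.1620 mol, so theoretical mass = 7.1620 × 105.99 = 759.10 g.
At 64.45% yield, actual mass of Na2CO3 = 759.10 × 0.6445 = 489.24 g.

489.2 g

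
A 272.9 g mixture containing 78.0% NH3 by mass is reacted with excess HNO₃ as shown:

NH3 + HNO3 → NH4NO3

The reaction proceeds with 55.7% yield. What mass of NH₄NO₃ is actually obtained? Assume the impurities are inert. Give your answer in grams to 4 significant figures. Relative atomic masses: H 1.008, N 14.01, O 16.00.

557.2 g

Pure NH3 available = 272.9 g × 0.780 = 212.86 g.
M(NH3) = 14.01 + 3(1.008) = 17.034 g/mol.
M(NH4NO3) = 2(14.01) + 4(1.008) + 3(16.00) = 80.052 g/mol.
n(NH3) = 212.86 g / 17.034 g/mol = 12.496 mol.
From the equation the NH3:NH4NO3 mole ratio is 1:1, so n(NH4NO3) = 12.496 × 1/1 = 12.496 mol.
Mass of NH4NO3 = 12.496 mol × 80.052 g/mol = 1000.4 g.
Actual mass collected = 1000.4 g × 0.557 = 557.20 g.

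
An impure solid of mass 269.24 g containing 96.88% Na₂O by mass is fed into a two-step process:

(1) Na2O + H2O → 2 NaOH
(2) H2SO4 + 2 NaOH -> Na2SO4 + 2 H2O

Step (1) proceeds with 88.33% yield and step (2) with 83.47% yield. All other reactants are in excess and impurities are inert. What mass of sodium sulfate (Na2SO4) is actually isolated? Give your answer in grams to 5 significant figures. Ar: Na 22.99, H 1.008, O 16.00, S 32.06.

Pure Na2O = 269.24 × 0.9688 = 260.840 g.
M(Na2O) = 2(22.99) + 16.00 = 61.98 g/mol.
M(Na2SO4) = 2(22.99) + 32.06 + 4(16.00) = 142.04 g/mol.
n(Na2O) = 260.840 / 61.98 = 4.20845 mol.
Step 1 (Na2O:NaOH = 1:2): theoretical n(NaOH) = 8.41690 mol; at 88.33% yield, n(NaOH) = 7.43465 mol.
Step 2 (NaOH:Na2SO4 = 2:1): theoretical n(Na2SO4) = 3.71732 mol, so theoretical mass = 3.71732 × 142.04 = 528.009 g.
At 83.47% yield, actual mass of Na2SO4 = 528.009 × 0.8347 = 440.729 g.

440.73 g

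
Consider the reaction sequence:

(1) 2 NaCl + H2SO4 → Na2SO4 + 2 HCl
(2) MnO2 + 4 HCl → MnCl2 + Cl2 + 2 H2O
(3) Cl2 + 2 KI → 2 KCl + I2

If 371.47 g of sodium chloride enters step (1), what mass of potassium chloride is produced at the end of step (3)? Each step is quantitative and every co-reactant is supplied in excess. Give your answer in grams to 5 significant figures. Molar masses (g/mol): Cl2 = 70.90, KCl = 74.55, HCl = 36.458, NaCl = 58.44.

236.94 g

n(NaCl) = 371.47 / 58.44 = 6.35643 mol.
Reaction (1): NaCl→HCl ratio 2:2 ⇒ n(HCl) = 6.35643 mol.
Reaction (2): HCl→Cl2 ratio 4:1 ⇒ n(Cl2) = 1.58911 mol.
Reaction (3): Cl2→KCl ratio 1:2 ⇒ n(KCl) = 3.17822 mol.
Mass of KCl = 3.17822 × 74.55 = 236.936 g.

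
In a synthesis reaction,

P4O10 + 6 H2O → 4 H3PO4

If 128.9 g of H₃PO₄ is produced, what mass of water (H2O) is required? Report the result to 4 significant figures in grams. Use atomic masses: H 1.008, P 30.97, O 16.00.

35.55 g

M(H3PO4) = 3(1.008) + 30.97 + 4(16.00) = 97.994 g/mol.
M(H2O) = 2(1.008) + 16.00 = 18.016 g/mol.
n(H3PO4) = 128.90 g / 97.994 g/mol = 1.3154 mol.
From the equation the H3PO4:H2O mole ratio is 4:6, so n(H2O) = 1.3154 × 6/4 = 1.9731 mol.
Mass of H2O = 1.9731 mol × 18.016 g/mol = 35.547 g.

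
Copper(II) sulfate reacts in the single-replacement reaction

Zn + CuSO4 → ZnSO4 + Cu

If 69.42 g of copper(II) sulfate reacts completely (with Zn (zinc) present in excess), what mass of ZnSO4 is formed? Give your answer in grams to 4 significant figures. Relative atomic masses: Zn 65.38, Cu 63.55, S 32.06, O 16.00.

70.22 g

M(CuSO4) = 63.55 + 32.06 + 4(16.00) = 159.61 g/mol.
M(ZnSO4) = 65.38 + 32.06 + 4(16.00) = 161.44 g/mol.
n(CuSO4) = 69.420 g / 159.61 g/mol = 0.43494 mol.
From the equation the CuSO4:ZnSO4 mole ratio is 1:1, so n(ZnSO4) = 0.43494 × 1/1 = 0.43494 mol.
Mass of ZnSO4 = 0.43494 mol × 161.44 g/mol = 70.216 g.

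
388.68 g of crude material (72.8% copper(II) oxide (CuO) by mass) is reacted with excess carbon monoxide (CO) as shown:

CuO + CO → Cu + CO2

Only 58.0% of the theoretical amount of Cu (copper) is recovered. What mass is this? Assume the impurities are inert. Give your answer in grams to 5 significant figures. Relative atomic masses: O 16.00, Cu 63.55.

131.11 g

Pure CuO available = 388.68 g × 0.728 = 282.959 g.
M(CuO) = 63.55 + 16.00 = 79.55 g/mol.
M(Cu) = 63.55 g/mol.
n(CuO) = 282.959 g / 79.55 g/mol = 3.55700 mol.
From the equation the CuO:Cu mole ratio is 1:1, so n(Cu) = 3.55700 × 1/1 = 3.55700 mol.
Mass of Cu = 3.55700 mol × 63.55 g/mol = 226.047 g.
Actual mass collected = 226.047 g × 0.580 = 131.107 g.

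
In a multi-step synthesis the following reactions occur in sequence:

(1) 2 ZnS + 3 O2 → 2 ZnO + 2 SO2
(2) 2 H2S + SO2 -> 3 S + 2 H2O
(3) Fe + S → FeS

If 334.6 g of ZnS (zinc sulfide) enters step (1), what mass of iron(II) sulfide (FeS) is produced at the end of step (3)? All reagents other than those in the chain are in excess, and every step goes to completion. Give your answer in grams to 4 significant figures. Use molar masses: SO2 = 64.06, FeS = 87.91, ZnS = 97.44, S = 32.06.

n(ZnS) = 334.6 / 97.44 = 3.4339 mol.
Reaction (1): ZnS→SO2 ratio 2:2 ⇒ n(SO2) = 3.4339 mol.
Reaction (2): SO2→S ratio 1:3 ⇒ n(S) = 10.302 mol.
Reaction (3): S→FeS ratio 1:1 ⇒ n(FeS) = 10.302 mol.
Mass of FeS = 10.302 × 87.91 = 905.62 g.

905.6 g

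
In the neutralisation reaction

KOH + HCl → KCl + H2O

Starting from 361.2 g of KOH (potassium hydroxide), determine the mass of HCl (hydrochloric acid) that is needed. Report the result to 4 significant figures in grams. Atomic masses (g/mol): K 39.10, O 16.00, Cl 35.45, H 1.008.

234.7 g

M(KOH) = 39.10 + 16.00 + 1.008 = 56.108 g/mol.
M(HCl) = 1.008 + 35.45 = 36.458 g/mol.
n(KOH) = 361.20 g / 56.108 g/mol = 6.4376 mol.
From the equation the KOH:HCl mole ratio is 1:1, so n(HCl) = 6.4376 × 1/1 = 6.4376 mol.
Mass of HCl = 6.4376 mol × 36.458 g/mol = 234.70 g.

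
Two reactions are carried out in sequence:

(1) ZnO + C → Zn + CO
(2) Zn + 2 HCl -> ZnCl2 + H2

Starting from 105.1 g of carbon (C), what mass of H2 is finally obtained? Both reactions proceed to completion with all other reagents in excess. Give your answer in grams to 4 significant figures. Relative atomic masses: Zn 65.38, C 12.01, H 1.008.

M(C) = 12.01 g/mol.
M(H2) = 2(1.008) = 2.016 g/mol.
n(C) = 105.10 / 12.01 = 8.7510 mol.
Step 1 gives a 1:1 ratio of C to Zn, so n(Zn) = 8.7510 mol.
In step 2 the Zn:H2 ratio is 1:1, so n(H2) = 8.7510 mol.
Mass of H2 = 8.7510 × 2.016 = 17.642 g.

17.64 g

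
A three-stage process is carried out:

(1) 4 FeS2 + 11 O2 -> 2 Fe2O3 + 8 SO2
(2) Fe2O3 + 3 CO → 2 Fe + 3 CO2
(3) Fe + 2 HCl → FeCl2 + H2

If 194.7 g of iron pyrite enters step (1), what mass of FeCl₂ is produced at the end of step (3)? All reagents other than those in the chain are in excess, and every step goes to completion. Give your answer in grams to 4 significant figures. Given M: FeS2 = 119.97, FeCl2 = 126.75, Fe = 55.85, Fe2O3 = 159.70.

n(FeS2) = 194.7 / 119.97 = 1.6229 mol.
Reaction (1): FeS2→Fe2O3 ratio 4:2 ⇒ n(Fe2O3) = 0.81145 mol.
Reaction (2): Fe2O3→Fe ratio 1:2 ⇒ n(Fe) = 1.6229 mol.
Reaction (3): Fe→FeCl2 ratio 1:1 ⇒ n(FeCl2) = 1.6229 mol.
Mass of FeCl2 = 1.6229 × 126.75 = 205.70 g.

205.7 g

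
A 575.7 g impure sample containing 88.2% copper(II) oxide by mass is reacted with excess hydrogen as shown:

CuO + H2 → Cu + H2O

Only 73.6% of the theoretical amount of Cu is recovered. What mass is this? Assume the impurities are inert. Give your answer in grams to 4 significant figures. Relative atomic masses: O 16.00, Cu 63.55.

Pure CuO available = 575.7 g × 0.882 = 507.77 g.
M(CuO) = 63.55 + 16.00 = 79.55 g/mol.
M(Cu) = 63.55 g/mol.
n(CuO) = 507.77 g / 79.55 g/mol = 6.3830 mol.
From the equation the CuO:Cu mole ratio is 1:1, so n(Cu) = 6.3830 × 1/1 = 6.3830 mol.
Mass of Cu = 6.3830 mol × 63.55 g/mol = 405.64 g.
Actual mass collected = 405.64 g × 0.736 = 298.55 g.

298.6 g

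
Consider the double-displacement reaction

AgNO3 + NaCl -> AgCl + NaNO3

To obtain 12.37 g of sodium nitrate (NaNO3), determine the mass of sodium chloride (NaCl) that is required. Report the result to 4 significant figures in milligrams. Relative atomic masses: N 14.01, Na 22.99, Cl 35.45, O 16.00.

8505 mg

M(NaNO3) = 22.99 + 14.01 + 3(16.00) = 85.00 g/mol.
M(NaCl) = 22.99 + 35.45 = 58.44 g/mol.
n(NaNO3) = 12.370 g / 85.00 g/mol = 0.14553 mol.
From the equation the NaNO3:NaCl mole ratio is 1:1, so n(NaCl) = 0.14553 × 1/1 = 0.14553 mol.
Mass of NaCl = 0.14553 mol × 58.44 g/mol = 8.5047 g.
Converting to mg: 8.5047 g = 8505 mg.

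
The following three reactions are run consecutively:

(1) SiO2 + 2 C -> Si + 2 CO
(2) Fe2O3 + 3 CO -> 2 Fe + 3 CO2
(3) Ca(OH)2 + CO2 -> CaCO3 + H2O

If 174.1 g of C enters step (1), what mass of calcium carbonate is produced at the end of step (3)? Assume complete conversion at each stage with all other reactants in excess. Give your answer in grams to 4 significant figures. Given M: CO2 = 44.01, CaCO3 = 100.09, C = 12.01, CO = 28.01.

n(C) = 174.1 / 12.01 = 14.496 mol.
Reaction (1): C→CO ratio 2:2 ⇒ n(CO) = 14.496 mol.
Reaction (2): CO→CO2 ratio 3:3 ⇒ n(CO2) = 14.496 mol.
Reaction (3): CO2→CaCO3 ratio 1:1 ⇒ n(CaCO3) = 14.496 mol.
Mass of CaCO3 = 14.496 × 100.09 = 1450.9 g.

1451 g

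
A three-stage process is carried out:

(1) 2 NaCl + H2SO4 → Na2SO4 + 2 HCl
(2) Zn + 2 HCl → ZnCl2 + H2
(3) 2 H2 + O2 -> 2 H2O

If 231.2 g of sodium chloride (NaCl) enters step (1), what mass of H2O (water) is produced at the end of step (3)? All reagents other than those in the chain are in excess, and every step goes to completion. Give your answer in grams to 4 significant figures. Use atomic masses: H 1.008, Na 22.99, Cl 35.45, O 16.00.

35.64 g

M(NaCl) = 22.99 + 35.45 = 58.44 g/mol.
M(H2O) = 2(1.008) + 16.00 = 18.016 g/mol.
n(NaCl) = 231.2 / 58.44 = 3.9562 mol.
Reaction (1): NaCl→HCl ratio 2:2 ⇒ n(HCl) = 3.9562 mol.
Reaction (2): HCl→H2 ratio 2:1 ⇒ n(H2) = 1.9781 mol.
Reaction (3): H2→H2O ratio 2:2 ⇒ n(H2O) = 1.9781 mol.
Mass of H2O = 1.9781 × 18.016 = 35.637 g.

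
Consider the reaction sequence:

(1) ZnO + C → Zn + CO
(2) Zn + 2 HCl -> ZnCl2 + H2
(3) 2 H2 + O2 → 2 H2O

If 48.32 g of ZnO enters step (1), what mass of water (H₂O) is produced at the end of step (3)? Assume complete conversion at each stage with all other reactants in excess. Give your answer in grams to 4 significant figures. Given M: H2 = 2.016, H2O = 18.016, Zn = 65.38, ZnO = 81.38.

10.70 g

n(ZnO) = 48.32 / 81.38 = 0.59376 mol.
Reaction (1): ZnO→Zn ratio 1:1 ⇒ n(Zn) = 0.59376 mol.
Reaction (2): Zn→H2 ratio 1:1 ⇒ n(H2) = 0.59376 mol.
Reaction (3): H2→H2O ratio 2:2 ⇒ n(H2O) = 0.59376 mol.
Mass of H2O = 0.59376 × 18.016 = 10.697 g.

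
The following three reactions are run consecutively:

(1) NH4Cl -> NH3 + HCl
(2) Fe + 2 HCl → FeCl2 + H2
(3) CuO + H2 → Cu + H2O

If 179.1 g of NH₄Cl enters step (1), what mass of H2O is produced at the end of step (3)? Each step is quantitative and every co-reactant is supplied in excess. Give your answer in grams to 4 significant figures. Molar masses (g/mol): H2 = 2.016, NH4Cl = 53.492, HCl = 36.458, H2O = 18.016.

n(NH4Cl) = 179.1 / 53.492 = 3.3482 mol.
Reaction (1): NH4Cl→HCl ratio 1:1 ⇒ n(HCl) = 3.3482 mol.
Reaction (2): HCl→H2 ratio 2:1 ⇒ n(H2) = 1.6741 mol.
Reaction (3): H2→H2O ratio 1:1 ⇒ n(H2O) = 1.6741 mol.
Mass of H2O = 1.6741 × 18.016 = 30.160 g.

30.16 g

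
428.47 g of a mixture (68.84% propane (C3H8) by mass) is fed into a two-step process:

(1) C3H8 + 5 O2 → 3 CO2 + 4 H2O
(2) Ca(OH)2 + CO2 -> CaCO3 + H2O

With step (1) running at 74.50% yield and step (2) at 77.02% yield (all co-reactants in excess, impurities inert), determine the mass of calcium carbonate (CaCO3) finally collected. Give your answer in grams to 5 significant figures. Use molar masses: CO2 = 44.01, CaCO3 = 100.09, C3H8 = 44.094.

1152.5 g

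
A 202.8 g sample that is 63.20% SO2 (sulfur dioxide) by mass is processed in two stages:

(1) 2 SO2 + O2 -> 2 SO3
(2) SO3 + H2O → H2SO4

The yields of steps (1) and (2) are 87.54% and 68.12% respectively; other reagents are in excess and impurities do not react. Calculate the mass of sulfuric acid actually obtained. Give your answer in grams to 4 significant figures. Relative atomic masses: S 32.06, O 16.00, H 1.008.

Pure SO2 = 202.8 × 0.6320 = 128.17 g.
M(SO2) = 32.06 + 2(16.00) = 64.06 g/mol.
M(H2SO4) = 2(1.008) + 32.06 + 4(16.00) = 98.076 g/mol.
n(SO2) = 128.17 / 64.06 = 2.0008 mol.
Step 1 (SO2:SO3 = 2:2): theoretical n(SO3) = 2.0008 mol; at 87.54% yield, n(SO3) = 1.7515 mol.
Step 2 (SO3:H2SO4 = 1:1): theoretical n(H2SO4) = 1.7515 mol, so theoretical mass = 1.7515 × 98.076 = 171.78 g.
At 68.12% yield, actual mass of H2SO4 = 171.78 × 0.6812 = 117.02 g.

117.0 g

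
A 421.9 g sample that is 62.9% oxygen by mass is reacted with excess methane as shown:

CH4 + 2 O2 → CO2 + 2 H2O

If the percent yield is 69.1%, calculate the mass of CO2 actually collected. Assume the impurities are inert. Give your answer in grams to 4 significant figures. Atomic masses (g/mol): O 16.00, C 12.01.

126.1 g

Pure O2 available = 421.9 g × 0.629 = 265.38 g.
M(O2) = 2(16.00) = 32.00 g/mol.
M(CO2) = 12.01 + 2(16.00) = 44.01 g/mol.
n(O2) = 265.38 g / 32.00 g/mol = 8.2930 mol.
From the equation the O2:CO2 mole ratio is 2:1, so n(CO2) = 8.2930 × 1/2 = 4.1465 mol.
Mass of CO2 = 4.1465 mol × 44.01 g/mol = 182.49 g.
Actual mass collected = 182.49 g × 0.691 = 126.10 g.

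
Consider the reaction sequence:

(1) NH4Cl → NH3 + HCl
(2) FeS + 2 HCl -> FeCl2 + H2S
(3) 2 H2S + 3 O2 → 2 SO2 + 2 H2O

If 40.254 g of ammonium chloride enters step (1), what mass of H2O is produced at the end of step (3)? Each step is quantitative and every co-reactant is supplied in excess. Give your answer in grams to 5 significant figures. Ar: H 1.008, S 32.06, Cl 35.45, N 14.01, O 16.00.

6.7787 g

M(NH4Cl) = 14.01 + 4(1.008) + 35.45 = 53.492 g/mol.
M(H2O) = 2(1.008) + 16.00 = 18.016 g/mol.
n(NH4Cl) = 40.254 / 53.492 = 0.752524 mol.
Reaction (1): NH4Cl→HCl ratio 1:1 ⇒ n(HCl) = 0.752524 mol.
Reaction (2): HCl→H2S ratio 2:1 ⇒ n(H2S) = 0.376262 mol.
Reaction (3): H2S→H2O ratio 2:2 ⇒ n(H2O) = 0.376262 mol.
Mass of H2O = 0.376262 × 18.016 = 6.77873 g.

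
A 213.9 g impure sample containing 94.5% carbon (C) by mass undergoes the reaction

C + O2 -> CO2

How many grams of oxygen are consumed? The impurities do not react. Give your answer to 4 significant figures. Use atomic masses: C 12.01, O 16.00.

538.6 g

Mass of pure C = 213.9 g × 0.945 = 202.14 g.
M(C) = 12.01 g/mol.
M(O2) = 2(16.00) = 32.00 g/mol.
n(C) = 202.14 g / 12.01 g/mol = 16.831 mol.
From the equation the C:O2 mole ratio is 1:1, so n(O2) = 16.831 × 1/1 = 16.831 mol.
Mass of O2 = 16.831 mol × 32.00 g/mol = 538.58 g.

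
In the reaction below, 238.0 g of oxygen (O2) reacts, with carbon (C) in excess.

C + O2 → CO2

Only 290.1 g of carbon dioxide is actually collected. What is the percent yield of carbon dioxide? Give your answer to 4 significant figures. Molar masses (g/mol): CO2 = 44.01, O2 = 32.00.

n(O2) = 238.00 g / 32.00 g/mol = 7.4375 mol.
From the equation the O2:CO2 mole ratio is 1:1, so n(CO2) = 7.4375 × 1/1 = 7.4375 mol.
Mass of CO2 = 7.4375 mol × 44.01 g/mol = 327.32 g.
This is the theoretical yield. Percent yield = 290.1 g / 327.32 g × 100% = 88.628%.

88.63 %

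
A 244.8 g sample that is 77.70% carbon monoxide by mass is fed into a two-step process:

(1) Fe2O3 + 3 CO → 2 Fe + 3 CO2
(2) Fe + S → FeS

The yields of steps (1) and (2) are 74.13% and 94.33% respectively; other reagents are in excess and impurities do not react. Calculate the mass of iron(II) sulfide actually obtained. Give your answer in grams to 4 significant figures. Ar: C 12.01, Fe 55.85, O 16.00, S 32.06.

278.3 g

Pure CO = 244.8 × 0.7770 = 190.21 g.
M(CO) = 12.01 + 16.00 = 28.01 g/mol.
M(FeS) = 55.85 + 32.06 = 87.91 g/mol.
n(CO) = 190.21 / 28.01 = 6.7908 mol.
Step 1 (CO:Fe = 3:2): theoretical n(Fe) = 4.5272 mol; at 74.13% yield, n(Fe) = 3.3560 mol.
Step 2 (Fe:FeS = 1:1): theoretical n(FeS) = 3.3560 mol, so theoretical mass = 3.3560 × 87.91 = 295.03 g.
At 94.33% yield, actual mass of FeS = 295.03 × 0.9433 = 278.30 g.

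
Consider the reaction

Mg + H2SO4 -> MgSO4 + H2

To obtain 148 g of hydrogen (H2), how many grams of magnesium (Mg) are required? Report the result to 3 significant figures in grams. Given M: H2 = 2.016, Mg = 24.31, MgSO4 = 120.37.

1780 g

n(H2) = 148.0 g / 2.016 g/mol = 73.41 mol.
From the equation the H2:Mg mole ratio is 1:1, so n(Mg) = 73.41 × 1/1 = 73.41 mol.
Mass of Mg = 73.41 mol × 24.31 g/mol = 1785 g.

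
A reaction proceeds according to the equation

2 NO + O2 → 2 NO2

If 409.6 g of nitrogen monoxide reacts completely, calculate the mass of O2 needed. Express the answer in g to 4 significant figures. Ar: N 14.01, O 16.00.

218.4 g

M(NO) = 14.01 + 16.00 = 30.01 g/mol.
M(O2) = 2(16.00) = 32.00 g/mol.
n(NO) = 409.60 g / 30.01 g/mol = 13.649 mol.
From the equation the NO:O2 mole ratio is 2:1, so n(O2) = 13.649 × 1/2 = 6.8244 mol.
Mass of O2 = 6.8244 mol × 32.00 g/mol = 218.38 g.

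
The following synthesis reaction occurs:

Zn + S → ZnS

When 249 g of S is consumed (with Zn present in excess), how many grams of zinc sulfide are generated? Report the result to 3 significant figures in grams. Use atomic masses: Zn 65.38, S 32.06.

M(S) = 32.06 g/mol.
M(ZnS) = 65.38 + 32.06 = 97.44 g/mol.
n(S) = 249.0 g / 32.06 g/mol = 7.767 mol.
From the equation the S:ZnS mole ratio is 1:1, so n(ZnS) = 7.767 × 1/1 = 7.767 mol.
Mass of ZnS = 7.767 mol × 97.44 g/mol = 756.8 g.

757 g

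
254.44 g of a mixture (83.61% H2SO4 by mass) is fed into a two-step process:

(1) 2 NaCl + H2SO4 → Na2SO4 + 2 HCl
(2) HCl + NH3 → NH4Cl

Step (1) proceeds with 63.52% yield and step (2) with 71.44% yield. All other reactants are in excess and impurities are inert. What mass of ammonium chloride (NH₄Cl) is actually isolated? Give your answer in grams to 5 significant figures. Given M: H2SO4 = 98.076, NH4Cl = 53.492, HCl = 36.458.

Pure H2SO4 = 254.44 × 0.8361 = 212.737 g.
n(H2SO4) = 212.737 / 98.076 = 2.16911 mol.
Step 1 (H2SO4:HCl = 1:2): theoretical n(HCl) = 4.33821 mol; at 63.52% yield, n(HCl) = 2.75563 mol.
Step 2 (HCl:NH4Cl = 1:1): theoretical n(NH4Cl) = 2.75563 mol, so theoretical mass = 2.75563 × 53.492 = 147.404 g.
At 71.44% yield, actual mass of NH4Cl = 147.404 × 0.7144 = 105.306 g.

105.31 g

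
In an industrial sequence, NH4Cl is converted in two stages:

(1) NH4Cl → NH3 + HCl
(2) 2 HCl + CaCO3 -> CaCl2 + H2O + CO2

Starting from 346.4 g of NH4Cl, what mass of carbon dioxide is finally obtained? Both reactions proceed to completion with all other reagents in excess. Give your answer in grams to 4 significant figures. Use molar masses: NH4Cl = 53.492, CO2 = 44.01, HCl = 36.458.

142.5 g

n(NH4Cl) = 346.40 / 53.492 = 6.4757 mol.
Step 1 gives a 1:1 ratio of NH4Cl to HCl, so n(HCl) = 6.4757 mol.
In step 2 the HCl:CO2 ratio is 2:1, so n(CO2) = 3.2379 mol.
Mass of CO2 = 3.2379 × 44.01 = 142.50 g.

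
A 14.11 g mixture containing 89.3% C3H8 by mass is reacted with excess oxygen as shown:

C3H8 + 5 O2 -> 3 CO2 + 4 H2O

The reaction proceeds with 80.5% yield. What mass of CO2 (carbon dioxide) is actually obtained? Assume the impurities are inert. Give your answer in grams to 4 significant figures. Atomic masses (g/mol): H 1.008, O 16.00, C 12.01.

30.37 g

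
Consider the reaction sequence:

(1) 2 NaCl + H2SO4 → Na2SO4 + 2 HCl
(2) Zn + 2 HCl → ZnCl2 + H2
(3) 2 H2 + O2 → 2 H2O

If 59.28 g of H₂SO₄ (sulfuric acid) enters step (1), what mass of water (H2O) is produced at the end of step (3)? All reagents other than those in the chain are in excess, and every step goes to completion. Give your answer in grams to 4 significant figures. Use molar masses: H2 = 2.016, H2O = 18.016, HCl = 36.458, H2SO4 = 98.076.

n(H2SO4) = 59.28 / 98.076 = 0.60443 mol.
Reaction (1): H2SO4→HCl ratio 1:2 ⇒ n(HCl) = 1.2089 mol.
Reaction (2): HCl→H2 ratio 2:1 ⇒ n(H2) = 0.60443 mol.
Reaction (3): H2→H2O ratio 2:2 ⇒ n(H2O) = 0.60443 mol.
Mass of H2O = 0.60443 × 18.016 = 10.889 g.

10.89 g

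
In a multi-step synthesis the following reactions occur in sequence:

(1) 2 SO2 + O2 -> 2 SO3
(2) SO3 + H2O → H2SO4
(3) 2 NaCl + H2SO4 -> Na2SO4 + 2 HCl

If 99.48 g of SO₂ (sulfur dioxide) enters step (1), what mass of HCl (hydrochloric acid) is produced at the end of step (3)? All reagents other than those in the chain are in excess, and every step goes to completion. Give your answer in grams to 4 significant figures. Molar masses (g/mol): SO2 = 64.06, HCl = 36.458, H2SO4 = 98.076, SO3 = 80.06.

n(SO2) = 99.48 / 64.06 = 1.5529 mol.
Reaction (1): SO2→SO3 ratio 2:2 ⇒ n(SO3) = 1.5529 mol.
Reaction (2): SO3→H2SO4 ratio 1:1 ⇒ n(H2SO4) = 1.5529 mol.
Reaction (3): H2SO4→HCl ratio 1:2 ⇒ n(HCl) = 3.1058 mol.
Mass of HCl = 3.1058 × 36.458 = 113.23 g.

113.2 g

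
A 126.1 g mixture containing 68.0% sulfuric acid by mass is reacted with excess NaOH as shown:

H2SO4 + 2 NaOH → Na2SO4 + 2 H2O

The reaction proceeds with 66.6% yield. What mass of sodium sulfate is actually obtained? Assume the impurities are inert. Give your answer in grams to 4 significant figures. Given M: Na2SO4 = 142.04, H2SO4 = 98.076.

82.71 g

Pure H2SO4 available = 126.1 g × 0.680 = 85.748 g.
n(H2SO4) = 85.748 g / 98.076 g/mol = 0.87430 mol.
From the equation the H2SO4:Na2SO4 mole ratio is 1:1, so n(Na2SO4) = 0.87430 × 1/1 = 0.87430 mol.
Mass of Na2SO4 = 0.87430 mol × 142.04 g/mol = 124.19 g.
Actual mass collected = 124.19 g × 0.666 = 82.708 g.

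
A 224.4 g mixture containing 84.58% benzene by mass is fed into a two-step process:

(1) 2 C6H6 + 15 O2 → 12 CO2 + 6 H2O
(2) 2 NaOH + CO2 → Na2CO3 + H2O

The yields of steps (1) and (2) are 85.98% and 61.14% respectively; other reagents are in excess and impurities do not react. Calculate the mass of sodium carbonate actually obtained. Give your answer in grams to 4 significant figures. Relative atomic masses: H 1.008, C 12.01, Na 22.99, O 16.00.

812.3 g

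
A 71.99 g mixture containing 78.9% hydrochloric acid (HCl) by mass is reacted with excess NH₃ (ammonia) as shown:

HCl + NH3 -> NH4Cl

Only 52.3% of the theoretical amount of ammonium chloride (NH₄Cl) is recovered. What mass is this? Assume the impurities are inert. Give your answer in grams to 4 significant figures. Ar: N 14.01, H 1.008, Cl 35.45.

43.59 g

Pure HCl available = 71.99 g × 0.789 = 56.800 g.
M(HCl) = 1.008 + 35.45 = 36.458 g/mol.
M(NH4Cl) = 14.01 + 4(1.008) + 35.45 = 53.492 g/mol.
n(HCl) = 56.800 g / 36.458 g/mol = 1.5580 mol.
From the equation the HCl:NH4Cl mole ratio is 1:1, so n(NH4Cl) = 1.5580 × 1/1 = 1.5580 mol.
Mass of NH4Cl = 1.5580 mol × 53.492 g/mol = 83.338 g.
Actual mass collected = 83.338 g × 0.523 = 43.586 g.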